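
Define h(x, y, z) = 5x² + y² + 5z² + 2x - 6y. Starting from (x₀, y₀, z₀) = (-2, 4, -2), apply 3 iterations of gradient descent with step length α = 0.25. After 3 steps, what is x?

∇h = (10x + 2, 2y - 6, 10z)
Step 1: at (-2, 4, -2), ∇h = (-18, 2, -20) → (-2, 4, -2) − 0.25·(-18, 2, -20) = (2.5, 3.5, 3)
Step 2: at (2.5, 3.5, 3), ∇h = (27, 1, 30) → (2.5, 3.5, 3) − 0.25·(27, 1, 30) = (-4.25, 3.25, -4.5)
Step 3: at (-4.25, 3.25, -4.5), ∇h = (-40.5, 0.5, -45) → (-4.25, 3.25, -4.5) − 0.25·(-40.5, 0.5, -45) = (5.875, 3.125, 6.75)
x = 5.875

5.875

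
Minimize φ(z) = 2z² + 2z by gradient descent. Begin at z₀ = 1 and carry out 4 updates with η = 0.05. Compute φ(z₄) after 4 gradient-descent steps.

0.25497472

φ′(z) = 4z + 2
z₁ = 1 − 0.05·6 = 0.7
z₂ = 0.7 − 0.05·4.8 = 0.46
z₃ = 0.46 − 0.05·3.84 = 0.268
z₄ = 0.268 − 0.05·3.072 = 0.1144
φ(0.1144) = 0.25497472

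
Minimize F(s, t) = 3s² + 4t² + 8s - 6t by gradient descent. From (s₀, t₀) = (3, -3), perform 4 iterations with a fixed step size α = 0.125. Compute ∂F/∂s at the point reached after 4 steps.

0.1015625

∇F = (6s + 8, 8t - 6)
Step 1: at (3, -3), ∇F = (26, -30) → (3, -3) − 0.125·(26, -30) = (-0.25, 0.75)
Step 2: at (-0.25, 0.75), ∇F = (6.5, 0) → (-0.25, 0.75) − 0.125·(6.5, 0) = (-1.0625, 0.75)
Step 3: at (-1.0625, 0.75), ∇F = (1.625, 0) → (-1.0625, 0.75) − 0.125·(1.625, 0) = (-1.265625, 0.75)
Step 4: at (-1.265625, 0.75), ∇F = (0.40625, 0) → (-1.265625, 0.75) − 0.125·(0.40625, 0) = (-1.31640625, 0.75)
∂F/∂s at (-1.31640625, 0.75) = 0.1015625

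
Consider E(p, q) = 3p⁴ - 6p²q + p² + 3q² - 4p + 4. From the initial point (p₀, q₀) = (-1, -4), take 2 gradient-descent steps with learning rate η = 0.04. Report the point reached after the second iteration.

(-2.65261312, -1.482496)

∇E = (12p³ - 12pq + 2p - 4, -6p² + 6q)
(p₁, q₁) = (-1, -4) − 0.04·(-66, -30) = (1.64, -2.8)
(p₂, q₂) = (1.64, -2.8) − 0.04·(107.315328, -32.9376) = (-2.65261312, -1.482496)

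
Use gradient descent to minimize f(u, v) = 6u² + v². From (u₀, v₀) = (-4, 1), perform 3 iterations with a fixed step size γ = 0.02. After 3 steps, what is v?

∇f = (12u, 2v)
Step 1: at (-4, 1), ∇f = (-48, 2) → (-4, 1) − 0.02·(-48, 2) = (-3.04, 0.96)
Step 2: at (-3.04, 0.96), ∇f = (-36.48, 1.92) → (-3.04, 0.96) − 0.02·(-36.48, 1.92) = (-2.3104, 0.9216)
Step 3: at (-2.3104, 0.9216), ∇f = (-27.7248, 1.8432) → (-2.3104, 0.9216) − 0.02·(-27.7248, 1.8432) = (-1.755904, 0.884736)
v = 0.884736

0.884736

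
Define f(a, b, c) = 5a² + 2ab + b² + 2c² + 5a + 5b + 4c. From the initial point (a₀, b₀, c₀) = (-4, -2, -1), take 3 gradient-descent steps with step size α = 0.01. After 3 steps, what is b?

∇f = (10a + 2b + 5, 2a + 2b + 5, 4c + 4)
Step 1: at (-4, -2, -1), ∇f = (-39, -7, 0) → (-4, -2, -1) − 0.01·(-39, -7, 0) = (-3.61, -1.93, -1)
Step 2: at (-3.61, -1.93, -1), ∇f = (-34.96, -6.08, 0) → (-3.61, -1.93, -1) − 0.01·(-34.96, -6.08, 0) = (-3.2604, -1.8692, -1)
Step 3: at (-3.2604, -1.8692, -1), ∇f = (-31.3424, -5.2592, 0) → (-3.2604, -1.8692, -1) − 0.01·(-31.3424, -5.2592, 0) = (-2.946976, -1.816608, -1)
b = -1.816608

-1.816608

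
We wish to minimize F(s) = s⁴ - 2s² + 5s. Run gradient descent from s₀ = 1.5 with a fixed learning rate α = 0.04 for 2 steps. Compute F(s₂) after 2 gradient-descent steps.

F′(s) = 4s³ - 4s + 5
s₁ = 1.5 − 0.04·12.5 = 1
s₂ = 1 − 0.04·5 = 0.8
F(0.8) = 3.1296

3.1296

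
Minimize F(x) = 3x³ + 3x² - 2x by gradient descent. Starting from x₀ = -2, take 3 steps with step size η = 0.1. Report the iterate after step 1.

F′(x) = 9x² + 6x - 2
Step 1: F′(-2) = 22; x₁ = -2 − 0.1·22 = -4.2

-4.2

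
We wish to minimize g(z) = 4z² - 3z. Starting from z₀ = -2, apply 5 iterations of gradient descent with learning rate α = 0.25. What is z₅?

2.75

g′(z) = 8z - 3
Step 1: g′(-2) = -19; z₁ = -2 − 0.25·(-19) = 2.75
Step 2: g′(2.75) = 19; z₂ = 2.75 − 0.25·19 = -2
Step 3: g′(-2) = -19; z₃ = -2 − 0.25·(-19) = 2.75
Step 4: g′(2.75) = 19; z₄ = 2.75 − 0.25·19 = -2
Step 5: g′(-2) = -19; z₅ = -2 − 0.25·(-19) = 2.75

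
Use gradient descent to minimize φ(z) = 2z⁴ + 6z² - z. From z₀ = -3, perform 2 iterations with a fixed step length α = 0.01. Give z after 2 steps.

φ′(z) = 8z³ + 12z - 1
z₁ = -3 − 0.01·(-253) = -0.47
z₂ = -0.47 − 0.01·(-7.470584) = -0.39529416

-0.39529416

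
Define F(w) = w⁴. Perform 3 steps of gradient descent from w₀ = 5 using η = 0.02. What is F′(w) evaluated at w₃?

F′(w) = 4w³
w₁ = 5 − 0.02·500 = -5
w₂ = -5 − 0.02·(-500) = 5
w₃ = 5 − 0.02·500 = -5
F′(w) at (-5) = -500

-500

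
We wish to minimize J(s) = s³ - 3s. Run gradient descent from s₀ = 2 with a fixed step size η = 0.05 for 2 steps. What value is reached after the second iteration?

J′(s) = 3s² - 3
Step 1: J′(2) = 9; s₁ = 2 − 0.05·9 = 1.55
Step 2: J′(1.55) = 4.2075; s₂ = 1.55 − 0.05·4.2075 = 1.339625

1.339625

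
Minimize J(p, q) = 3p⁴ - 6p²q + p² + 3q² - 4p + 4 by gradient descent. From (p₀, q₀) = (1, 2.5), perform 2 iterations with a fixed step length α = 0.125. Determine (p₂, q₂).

(-53.96875, 9.53125)

∇J = (12p³ - 12pq + 2p - 4, -6p² + 6q)
(p₁, q₁) = (1, 2.5) − 0.125·(-20, 9) = (3.5, 1.375)
(p₂, q₂) = (3.5, 1.375) − 0.125·(459.75, -65.25) = (-53.96875, 9.53125)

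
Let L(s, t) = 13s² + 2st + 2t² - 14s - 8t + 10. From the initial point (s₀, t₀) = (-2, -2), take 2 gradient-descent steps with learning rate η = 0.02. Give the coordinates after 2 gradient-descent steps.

∇L = (26s + 2t - 14, 2s + 4t - 8)
Step 1: at (-2, -2), ∇L = (-70, -20) → (-2, -2) − 0.02·(-70, -20) = (-0.6, -1.6)
Step 2: at (-0.6, -1.6), ∇L = (-32.8, -15.6) → (-0.6, -1.6) − 0.02·(-32.8, -15.6) = (0.056, -1.288)

(0.056, -1.288)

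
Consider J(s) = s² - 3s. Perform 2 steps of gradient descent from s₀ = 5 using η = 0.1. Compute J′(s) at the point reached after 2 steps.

4.48

J′(s) = 2s - 3
Step 1: J′(5) = 7; s₁ = 5 − 0.1·7 = 4.3
Step 2: J′(4.3) = 5.6; s₂ = 4.3 − 0.1·5.6 = 3.74
J′(s) at (3.74) = 4.48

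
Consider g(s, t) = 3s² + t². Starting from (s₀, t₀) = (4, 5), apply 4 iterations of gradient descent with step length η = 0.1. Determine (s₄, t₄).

(0.1024, 2.048)

∇g = (6s, 2t)
Step 1: at (4, 5), ∇g = (24, 10) → (4, 5) − 0.1·(24, 10) = (1.6, 4)
Step 2: at (1.6, 4), ∇g = (9.6, 8) → (1.6, 4) − 0.1·(9.6, 8) = (0.64, 3.2)
Step 3: at (0.64, 3.2), ∇g = (3.84, 6.4) → (0.64, 3.2) − 0.1·(3.84, 6.4) = (0.256, 2.56)
Step 4: at (0.256, 2.56), ∇g = (1.536, 5.12) → (0.256, 2.56) − 0.1·(1.536, 5.12) = (0.1024, 2.048)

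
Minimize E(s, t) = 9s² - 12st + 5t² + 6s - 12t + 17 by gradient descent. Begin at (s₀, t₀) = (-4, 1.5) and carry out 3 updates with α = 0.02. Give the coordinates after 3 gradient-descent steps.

(-1.057216, -0.063744)

∇E = (18s - 12t + 6, -12s + 10t - 12)
(s₁, t₁) = (-4, 1.5) − 0.02·(-84, 51) = (-2.32, 0.48)
(s₂, t₂) = (-2.32, 0.48) − 0.02·(-41.52, 20.64) = (-1.4896, 0.0672)
(s₃, t₃) = (-1.4896, 0.0672) − 0.02·(-21.6192, 6.5472) = (-1.057216, -0.063744)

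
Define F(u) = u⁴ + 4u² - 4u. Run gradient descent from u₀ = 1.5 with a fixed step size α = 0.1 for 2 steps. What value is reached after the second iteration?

F′(u) = 4u³ + 8u - 4
u₁ = 1.5 − 0.1·21.5 = -0.65
u₂ = -0.65 − 0.1·(-10.2985) = 0.37985

0.37985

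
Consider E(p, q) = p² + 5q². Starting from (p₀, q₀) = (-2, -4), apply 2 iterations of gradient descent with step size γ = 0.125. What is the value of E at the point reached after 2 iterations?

∇E = (2p, 10q)
Step 1: at (-2, -4), ∇E = (-4, -40) → (-2, -4) − 0.125·(-4, -40) = (-1.5, 1)
Step 2: at (-1.5, 1), ∇E = (-3, 10) → (-1.5, 1) − 0.125·(-3, 10) = (-1.125, -0.25)
E(-1.125, -0.25) = 1.578125

1.578125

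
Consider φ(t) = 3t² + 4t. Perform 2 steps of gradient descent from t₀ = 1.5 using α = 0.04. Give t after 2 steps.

φ′(t) = 6t + 4
Step 1: φ′(1.5) = 13; t₁ = 1.5 − 0.04·13 = 0.98
Step 2: φ′(0.98) = 9.88; t₂ = 0.98 − 0.04·9.88 = 0.5848

0.5848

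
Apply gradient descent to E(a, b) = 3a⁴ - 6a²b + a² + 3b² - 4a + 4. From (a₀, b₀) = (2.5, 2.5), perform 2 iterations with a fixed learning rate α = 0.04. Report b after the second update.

∇E = (12a³ - 12ab + 2a - 4, -6a² + 6b)
(a₁, b₁) = (2.5, 2.5) − 0.04·(113.5, -22.5) = (-2.04, 3.4)
(a₂, b₂) = (-2.04, 3.4) − 0.04·(-26.723968, -4.5696) = (-0.97104128, 3.582784)
b = 3.582784

3.582784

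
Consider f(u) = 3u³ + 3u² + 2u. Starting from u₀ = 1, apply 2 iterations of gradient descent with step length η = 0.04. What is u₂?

f′(u) = 9u² + 6u + 2
u₁ = 1 − 0.04·17 = 0.32
u₂ = 0.32 − 0.04·4.8416 = 0.126336

0.126336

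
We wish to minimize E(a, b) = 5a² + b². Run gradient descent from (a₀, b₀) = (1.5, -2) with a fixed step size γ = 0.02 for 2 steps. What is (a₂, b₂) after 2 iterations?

(0.96, -1.8432)

∇E = (10a, 2b)
Step 1: at (1.5, -2), ∇E = (15, -4) → (1.5, -2) − 0.02·(15, -4) = (1.2, -1.92)
Step 2: at (1.2, -1.92), ∇E = (12, -3.84) → (1.2, -1.92) − 0.02·(12, -3.84) = (0.96, -1.8432)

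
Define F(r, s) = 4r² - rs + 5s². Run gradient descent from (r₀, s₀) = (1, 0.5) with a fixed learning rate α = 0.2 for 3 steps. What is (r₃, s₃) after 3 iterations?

(-0.104, -0.152)

∇F = (8r - s, -r + 10s)
Step 1: at (1, 0.5), ∇F = (7.5, 4) → (1, 0.5) − 0.2·(7.5, 4) = (-0.5, -0.3)
Step 2: at (-0.5, -0.3), ∇F = (-3.7, -2.5) → (-0.5, -0.3) − 0.2·(-3.7, -2.5) = (0.24, 0.2)
Step 3: at (0.24, 0.2), ∇F = (1.72, 1.76) → (0.24, 0.2) − 0.2·(1.72, 1.76) = (-0.104, -0.152)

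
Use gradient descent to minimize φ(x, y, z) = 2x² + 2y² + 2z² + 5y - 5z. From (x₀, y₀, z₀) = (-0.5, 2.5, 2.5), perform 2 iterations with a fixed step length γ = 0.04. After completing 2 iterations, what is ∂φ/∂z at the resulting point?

∇φ = (4x, 4y + 5, 4z - 5)
Step 1: at (-0.5, 2.5, 2.5), ∇φ = (-2, 15, 5) → (-0.5, 2.5, 2.5) − 0.04·(-2, 15, 5) = (-0.42, 1.9, 2.3)
Step 2: at (-0.42, 1.9, 2.3), ∇φ = (-1.68, 12.6, 4.2) → (-0.42, 1.9, 2.3) − 0.04·(-1.68, 12.6, 4.2) = (-0.3528, 1.396, 2.132)
∂φ/∂z at (-0.3528, 1.396, 2.132) = 3.528

3.528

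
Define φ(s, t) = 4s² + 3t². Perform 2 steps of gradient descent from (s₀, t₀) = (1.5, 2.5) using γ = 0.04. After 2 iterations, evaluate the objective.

∇φ = (8s, 6t)
(s₁, t₁) = (1.5, 2.5) − 0.04·(12, 15) = (1.02, 1.9)
(s₂, t₂) = (1.02, 1.9) − 0.04·(8.16, 11.4) = (0.6936, 1.444)
φ(0.6936, 1.444) = 8.17973184

8.17973184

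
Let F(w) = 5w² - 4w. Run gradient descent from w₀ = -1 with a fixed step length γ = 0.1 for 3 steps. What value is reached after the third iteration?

F′(w) = 10w - 4
Step 1: F′(-1) = -14; w₁ = -1 − 0.1·(-14) = 0.4
Step 2: F′(0.4) = 0; w₂ = 0.4 − 0.1·0 = 0.4
Step 3: F′(0.4) = 0; w₃ = 0.4 − 0.1·0 = 0.4

0.4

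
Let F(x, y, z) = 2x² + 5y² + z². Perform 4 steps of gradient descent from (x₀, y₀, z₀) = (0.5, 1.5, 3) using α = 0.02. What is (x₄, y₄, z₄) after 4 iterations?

(0.35819648, 0.6144, 2.54803968)

∇F = (4x, 10y, 2z)
(x₁, y₁, z₁) = (0.5, 1.5, 3) − 0.02·(2, 15, 6) = (0.46, 1.2, 2.88)
(x₂, y₂, z₂) = (0.46, 1.2, 2.88) − 0.02·(1.84, 12, 5.76) = (0.4232, 0.96, 2.7648)
(x₃, y₃, z₃) = (0.4232, 0.96, 2.7648) − 0.02·(1.6928, 9.6, 5.5296) = (0.389344, 0.768, 2.654208)
(x₄, y₄, z₄) = (0.389344, 0.768, 2.654208) − 0.02·(1.557376, 7.68, 5.308416) = (0.35819648, 0.6144, 2.54803968)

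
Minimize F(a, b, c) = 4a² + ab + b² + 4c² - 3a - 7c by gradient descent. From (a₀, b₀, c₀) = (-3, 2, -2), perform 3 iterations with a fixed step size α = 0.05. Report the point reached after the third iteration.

(-0.540625, 1.708125, 0.254)

∇F = (8a + b - 3, a + 2b, 8c - 7)
Step 1: at (-3, 2, -2), ∇F = (-25, 1, -23) → (-3, 2, -2) − 0.05·(-25, 1, -23) = (-1.75, 1.95, -0.85)
Step 2: at (-1.75, 1.95, -0.85), ∇F = (-15.05, 2.15, -13.8) → (-1.75, 1.95, -0.85) − 0.05·(-15.05, 2.15, -13.8) = (-0.9975, 1.8425, -0.16)
Step 3: at (-0.9975, 1.8425, -0.16), ∇F = (-9.1375, 2.6875, -8.28) → (-0.9975, 1.8425, -0.16) − 0.05·(-9.1375, 2.6875, -8.28) = (-0.540625, 1.708125, 0.254)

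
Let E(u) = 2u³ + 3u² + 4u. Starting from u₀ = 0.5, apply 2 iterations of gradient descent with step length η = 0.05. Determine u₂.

-0.1491875

E′(u) = 6u² + 6u + 4
u₁ = 0.5 − 0.05·8.5 = 0.075
u₂ = 0.075 − 0.05·4.48375 = -0.1491875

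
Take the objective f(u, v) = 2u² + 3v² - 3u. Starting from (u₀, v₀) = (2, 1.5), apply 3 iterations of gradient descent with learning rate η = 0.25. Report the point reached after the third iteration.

(0.75, -0.1875)

∇f = (4u - 3, 6v)
Step 1: at (2, 1.5), ∇f = (5, 9) → (2, 1.5) − 0.25·(5, 9) = (0.75, -0.75)
Step 2: at (0.75, -0.75), ∇f = (0, -4.5) → (0.75, -0.75) − 0.25·(0, -4.5) = (0.75, 0.375)
Step 3: at (0.75, 0.375), ∇f = (0, 2.25) → (0.75, 0.375) − 0.25·(0, 2.25) = (0.75, -0.1875)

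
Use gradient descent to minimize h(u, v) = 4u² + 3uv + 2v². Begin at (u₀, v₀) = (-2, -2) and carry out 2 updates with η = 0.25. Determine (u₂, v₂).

(-4.625, -2.625)

∇h = (8u + 3v, 3u + 4v)
(u₁, v₁) = (-2, -2) − 0.25·(-22, -14) = (3.5, 1.5)
(u₂, v₂) = (3.5, 1.5) − 0.25·(32.5, 16.5) = (-4.625, -2.625)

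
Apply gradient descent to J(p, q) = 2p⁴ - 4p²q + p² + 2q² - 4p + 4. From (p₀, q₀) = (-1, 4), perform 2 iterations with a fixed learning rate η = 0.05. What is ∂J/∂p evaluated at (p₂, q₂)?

∇J = (8p³ - 8pq + 2p - 4, -4p² + 4q)
Step 1: at (-1, 4), ∇J = (18, 12) → (-1, 4) − 0.05·(18, 12) = (-1.9, 3.4)
Step 2: at (-1.9, 3.4), ∇J = (-10.992, -0.84) → (-1.9, 3.4) − 0.05·(-10.992, -0.84) = (-1.3504, 3.442)
∂J/∂p at (-1.3504, 3.442) = 10.783313215488

10.783313215488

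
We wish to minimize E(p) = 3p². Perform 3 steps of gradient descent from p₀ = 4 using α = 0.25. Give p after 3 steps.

-0.5

E′(p) = 6p
p₁ = 4 − 0.25·24 = -2
p₂ = -2 − 0.25·(-12) = 1
p₃ = 1 − 0.25·6 = -0.5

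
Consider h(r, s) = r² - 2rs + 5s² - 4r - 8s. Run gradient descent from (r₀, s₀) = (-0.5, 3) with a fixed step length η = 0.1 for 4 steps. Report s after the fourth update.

1.08

∇h = (2r - 2s - 4, -2r + 10s - 8)
Step 1: at (-0.5, 3), ∇h = (-11, 23) → (-0.5, 3) − 0.1·(-11, 23) = (0.6, 0.7)
Step 2: at (0.6, 0.7), ∇h = (-4.2, -2.2) → (0.6, 0.7) − 0.1·(-4.2, -2.2) = (1.02, 0.92)
Step 3: at (1.02, 0.92), ∇h = (-3.8, -0.84) → (1.02, 0.92) − 0.1·(-3.8, -0.84) = (1.4, 1.004)
Step 4: at (1.4, 1.004), ∇h = (-3.208, -0.76) → (1.4, 1.004) − 0.1·(-3.208, -0.76) = (1.7208, 1.08)
s = 1.08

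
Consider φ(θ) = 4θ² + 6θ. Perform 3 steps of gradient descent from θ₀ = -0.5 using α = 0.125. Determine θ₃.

φ′(θ) = 8θ + 6
θ₁ = -0.5 − 0.125·2 = -0.75
θ₂ = -0.75 − 0.125·0 = -0.75
θ₃ = -0.75 − 0.125·0 = -0.75

-0.75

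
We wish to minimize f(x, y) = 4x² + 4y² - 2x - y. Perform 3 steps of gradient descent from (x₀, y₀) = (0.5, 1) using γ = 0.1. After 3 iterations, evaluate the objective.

∇f = (8x - 2, 8y - 1)
(x₁, y₁) = (0.5, 1) − 0.1·(2, 7) = (0.3, 0.3)
(x₂, y₂) = (0.3, 0.3) − 0.1·(0.4, 1.4) = (0.26, 0.16)
(x₃, y₃) = (0.26, 0.16) − 0.1·(0.08, 0.28) = (0.252, 0.132)
f(0.252, 0.132) = -0.312288

-0.312288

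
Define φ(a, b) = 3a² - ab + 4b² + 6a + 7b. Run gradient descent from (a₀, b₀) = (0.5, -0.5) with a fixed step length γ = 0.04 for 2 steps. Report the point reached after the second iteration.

(-0.1728, -0.6832)

∇φ = (6a - b + 6, -a + 8b + 7)
(a₁, b₁) = (0.5, -0.5) − 0.04·(9.5, 2.5) = (0.12, -0.6)
(a₂, b₂) = (0.12, -0.6) − 0.04·(7.32, 2.08) = (-0.1728, -0.6832)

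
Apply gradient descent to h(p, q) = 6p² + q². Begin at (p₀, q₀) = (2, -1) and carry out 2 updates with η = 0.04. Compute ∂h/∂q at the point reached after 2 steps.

-1.6928

∇h = (12p, 2q)
(p₁, q₁) = (2, -1) − 0.04·(24, -2) = (1.04, -0.92)
(p₂, q₂) = (1.04, -0.92) − 0.04·(12.48, -1.84) = (0.5408, -0.8464)
∂h/∂q at (0.5408, -0.8464) = -1.6928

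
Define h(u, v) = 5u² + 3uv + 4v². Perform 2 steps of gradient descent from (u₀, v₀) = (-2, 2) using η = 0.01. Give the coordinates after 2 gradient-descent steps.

(-1.731, 1.8038)

∇h = (10u + 3v, 3u + 8v)
(u₁, v₁) = (-2, 2) − 0.01·(-14, 10) = (-1.86, 1.9)
(u₂, v₂) = (-1.86, 1.9) − 0.01·(-12.9, 9.62) = (-1.731, 1.8038)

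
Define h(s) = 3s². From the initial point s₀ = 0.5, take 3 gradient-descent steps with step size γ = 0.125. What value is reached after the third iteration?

h′(s) = 6s
Step 1: h′(0.5) = 3; s₁ = 0.5 − 0.125·3 = 0.125
Step 2: h′(0.125) = 0.75; s₂ = 0.125 − 0.125·0.75 = 0.03125
Step 3: h′(0.03125) = 0.1875; s₃ = 0.03125 − 0.125·0.1875 = 0.0078125

0.0078125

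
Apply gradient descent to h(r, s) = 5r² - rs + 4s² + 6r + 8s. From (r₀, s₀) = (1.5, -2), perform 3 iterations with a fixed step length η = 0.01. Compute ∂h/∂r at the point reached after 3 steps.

∇h = (10r - s + 6, -r + 8s + 8)
(r₁, s₁) = (1.5, -2) − 0.01·(23, -9.5) = (1.27, -1.905)
(r₂, s₂) = (1.27, -1.905) − 0.01·(20.605, -8.51) = (1.06395, -1.8199)
(r₃, s₃) = (1.06395, -1.8199) − 0.01·(18.4594, -7.62315) = (0.879356, -1.7436685)
∂h/∂r at (0.879356, -1.7436685) = 16.5372285

16.5372285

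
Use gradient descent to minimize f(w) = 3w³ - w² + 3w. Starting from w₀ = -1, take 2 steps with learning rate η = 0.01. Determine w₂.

-1.309764

f′(w) = 9w² - 2w + 3
Step 1: f′(-1) = 14; w₁ = -1 − 0.01·14 = -1.14
Step 2: f′(-1.14) = 16.9764; w₂ = -1.14 − 0.01·16.9764 = -1.309764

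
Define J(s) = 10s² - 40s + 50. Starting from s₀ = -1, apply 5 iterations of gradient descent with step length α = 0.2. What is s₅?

J′(s) = 20s - 40
Step 1: J′(-1) = -60; s₁ = -1 − 0.2·(-60) = 11
Step 2: J′(11) = 180; s₂ = 11 − 0.2·180 = -25
Step 3: J′(-25) = -540; s₃ = -25 − 0.2·(-540) = 83
Step 4: J′(83) = 1620; s₄ = 83 − 0.2·1620 = -241
Step 5: J′(-241) = -4860; s₅ = -241 − 0.2·(-4860) = 731

731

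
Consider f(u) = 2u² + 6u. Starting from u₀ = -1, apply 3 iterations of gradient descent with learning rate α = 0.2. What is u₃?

f′(u) = 4u + 6
u₁ = -1 − 0.2·2 = -1.4
u₂ = -1.4 − 0.2·0.4 = -1.48
u₃ = -1.48 − 0.2·0.08 = -1.496

-1.496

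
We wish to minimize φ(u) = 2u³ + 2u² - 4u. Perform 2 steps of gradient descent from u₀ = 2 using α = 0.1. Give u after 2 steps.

φ′(u) = 6u² + 4u - 4
Step 1: φ′(2) = 28; u₁ = 2 − 0.1·28 = -0.8
Step 2: φ′(-0.8) = -3.36; u₂ = -0.8 − 0.1·(-3.36) = -0.464

-0.464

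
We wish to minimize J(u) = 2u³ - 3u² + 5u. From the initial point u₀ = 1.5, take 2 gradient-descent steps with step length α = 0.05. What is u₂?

0.7673125

J′(u) = 6u² - 6u + 5
u₁ = 1.5 − 0.05·9.5 = 1.025
u₂ = 1.025 − 0.05·5.15375 = 0.7673125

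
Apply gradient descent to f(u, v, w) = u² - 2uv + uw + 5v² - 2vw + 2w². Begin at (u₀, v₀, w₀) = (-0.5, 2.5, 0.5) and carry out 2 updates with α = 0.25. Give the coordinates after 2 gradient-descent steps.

(-1.78125, 6.75, -2.09375)

∇f = (2u - 2v + w, -2u + 10v - 2w, u - 2v + 4w)
Step 1: at (-0.5, 2.5, 0.5), ∇f = (-5.5, 25, -3.5) → (-0.5, 2.5, 0.5) − 0.25·(-5.5, 25, -3.5) = (0.875, -3.75, 1.375)
Step 2: at (0.875, -3.75, 1.375), ∇f = (10.625, -42, 13.875) → (0.875, -3.75, 1.375) − 0.25·(10.625, -42, 13.875) = (-1.78125, 6.75, -2.09375)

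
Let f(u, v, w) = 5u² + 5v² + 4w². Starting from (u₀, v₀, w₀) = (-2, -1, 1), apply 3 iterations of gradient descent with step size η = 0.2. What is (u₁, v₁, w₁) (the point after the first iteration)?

∇f = (10u, 10v, 8w)
(u₁, v₁, w₁) = (-2, -1, 1) − 0.2·(-20, -10, 8) = (2, 1, -0.6)

(2, 1, -0.6)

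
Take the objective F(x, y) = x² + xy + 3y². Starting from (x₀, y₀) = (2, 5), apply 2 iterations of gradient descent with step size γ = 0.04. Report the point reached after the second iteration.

(1.36, 2.7616)

∇F = (2x + y, x + 6y)
(x₁, y₁) = (2, 5) − 0.04·(9, 32) = (1.64, 3.72)
(x₂, y₂) = (1.64, 3.72) − 0.04·(7, 23.96) = (1.36, 2.7616)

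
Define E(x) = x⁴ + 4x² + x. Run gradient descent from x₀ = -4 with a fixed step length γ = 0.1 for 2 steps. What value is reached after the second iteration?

-6022.8492

E′(x) = 4x³ + 8x + 1
Step 1: E′(-4) = -287; x₁ = -4 − 0.1·(-287) = 24.7
Step 2: E′(24.7) = 60475.492; x₂ = 24.7 − 0.1·60475.492 = -6022.8492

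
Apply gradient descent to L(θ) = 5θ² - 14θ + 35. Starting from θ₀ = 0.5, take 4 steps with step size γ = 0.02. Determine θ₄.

1.03136

L′(θ) = 10θ - 14
Step 1: L′(0.5) = -9; θ₁ = 0.5 − 0.02·(-9) = 0.68
Step 2: L′(0.68) = -7.2; θ₂ = 0.68 − 0.02·(-7.2) = 0.824
Step 3: L′(0.824) = -5.76; θ₃ = 0.824 − 0.02·(-5.76) = 0.9392
Step 4: L′(0.9392) = -4.608; θ₄ = 0.9392 − 0.02·(-4.608) = 1.03136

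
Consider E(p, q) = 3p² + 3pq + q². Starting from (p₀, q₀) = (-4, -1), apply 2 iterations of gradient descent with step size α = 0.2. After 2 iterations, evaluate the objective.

4.6272

∇E = (6p + 3q, 3p + 2q)
Step 1: at (-4, -1), ∇E = (-27, -14) → (-4, -1) − 0.2·(-27, -14) = (1.4, 1.8)
Step 2: at (1.4, 1.8), ∇E = (13.8, 7.8) → (1.4, 1.8) − 0.2·(13.8, 7.8) = (-1.36, 0.24)
E(-1.36, 0.24) = 4.6272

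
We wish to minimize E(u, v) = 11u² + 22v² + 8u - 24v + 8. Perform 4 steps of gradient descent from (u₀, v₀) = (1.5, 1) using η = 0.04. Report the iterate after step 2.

(-0.3368, 0.808)

∇E = (22u + 8, 44v - 24)
Step 1: at (1.5, 1), ∇E = (41, 20) → (1.5, 1) − 0.04·(41, 20) = (-0.14, 0.2)
Step 2: at (-0.14, 0.2), ∇E = (4.92, -15.2) → (-0.14, 0.2) − 0.04·(4.92, -15.2) = (-0.3368, 0.808)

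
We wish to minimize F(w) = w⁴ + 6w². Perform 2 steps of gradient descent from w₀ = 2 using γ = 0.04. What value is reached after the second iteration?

F′(w) = 4w³ + 12w
w₁ = 2 − 0.04·56 = -0.24
w₂ = -0.24 − 0.04·(-2.935296) = -0.12258816

-0.12258816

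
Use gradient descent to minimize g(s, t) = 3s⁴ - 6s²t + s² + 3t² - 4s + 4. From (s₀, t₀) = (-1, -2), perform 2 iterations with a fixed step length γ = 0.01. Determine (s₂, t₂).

(-0.37831456, -1.690616)

∇g = (12s³ - 12st + 2s - 4, -6s² + 6t)
Step 1: at (-1, -2), ∇g = (-42, -18) → (-1, -2) − 0.01·(-42, -18) = (-0.58, -1.82)
Step 2: at (-0.58, -1.82), ∇g = (-20.168544, -12.9384) → (-0.58, -1.82) − 0.01·(-20.168544, -12.9384) = (-0.37831456, -1.690616)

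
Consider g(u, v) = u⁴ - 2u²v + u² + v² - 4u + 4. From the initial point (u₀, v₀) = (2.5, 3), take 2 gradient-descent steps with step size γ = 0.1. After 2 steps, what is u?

∇g = (4u³ - 4uv + 2u - 4, -2u² + 2v)
Step 1: at (2.5, 3), ∇g = (33.5, -6.5) → (2.5, 3) − 0.1·(33.5, -6.5) = (-0.85, 3.65)
Step 2: at (-0.85, 3.65), ∇g = (4.2535, 5.855) → (-0.85, 3.65) − 0.1·(4.2535, 5.855) = (-1.27535, 3.0645)
u = -1.27535

-1.27535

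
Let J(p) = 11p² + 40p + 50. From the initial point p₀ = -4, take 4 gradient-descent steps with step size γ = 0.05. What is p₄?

J′(p) = 22p + 40
Step 1: J′(-4) = -48; p₁ = -4 − 0.05·(-48) = -1.6
Step 2: J′(-1.6) = 4.8; p₂ = -1.6 − 0.05·4.8 = -1.84
Step 3: J′(-1.84) = -0.48; p₃ = -1.84 − 0.05·(-0.48) = -1.816
Step 4: J′(-1.816) = 0.048; p₄ = -1.816 − 0.05·0.048 = -1.8184

-1.8184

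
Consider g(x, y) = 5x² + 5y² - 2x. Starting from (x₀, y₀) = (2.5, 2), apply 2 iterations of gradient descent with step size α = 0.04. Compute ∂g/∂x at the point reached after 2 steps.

8.28

∇g = (10x - 2, 10y)
Step 1: at (2.5, 2), ∇g = (23, 20) → (2.5, 2) − 0.04·(23, 20) = (1.58, 1.2)
Step 2: at (1.58, 1.2), ∇g = (13.8, 12) → (1.58, 1.2) − 0.04·(13.8, 12) = (1.028, 0.72)
∂g/∂x at (1.028, 0.72) = 8.28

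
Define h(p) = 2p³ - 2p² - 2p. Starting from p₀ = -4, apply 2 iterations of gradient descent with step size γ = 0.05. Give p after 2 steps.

-38.375

h′(p) = 6p² - 4p - 2
Step 1: h′(-4) = 110; p₁ = -4 − 0.05·110 = -9.5
Step 2: h′(-9.5) = 577.5; p₂ = -9.5 − 0.05·577.5 = -38.375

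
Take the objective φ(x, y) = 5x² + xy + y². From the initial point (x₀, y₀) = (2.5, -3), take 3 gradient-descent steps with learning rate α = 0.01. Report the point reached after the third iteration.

(1.90277, -2.8907465)

∇φ = (10x + y, x + 2y)
Step 1: at (2.5, -3), ∇φ = (22, -3.5) → (2.5, -3) − 0.01·(22, -3.5) = (2.28, -2.965)
Step 2: at (2.28, -2.965), ∇φ = (19.835, -3.65) → (2.28, -2.965) − 0.01·(19.835, -3.65) = (2.08165, -2.9285)
Step 3: at (2.08165, -2.9285), ∇φ = (17.888, -3.77535) → (2.08165, -2.9285) − 0.01·(17.888, -3.77535) = (1.90277, -2.8907465)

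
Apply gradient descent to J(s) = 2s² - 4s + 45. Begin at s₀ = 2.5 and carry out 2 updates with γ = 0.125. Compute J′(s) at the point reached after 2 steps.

J′(s) = 4s - 4
s₁ = 2.5 − 0.125·6 = 1.75
s₂ = 1.75 − 0.125·3 = 1.375
J′(s) at (1.375) = 1.5

1.5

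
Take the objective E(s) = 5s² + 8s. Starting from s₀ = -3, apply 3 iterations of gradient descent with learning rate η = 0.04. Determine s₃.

-1.2752

E′(s) = 10s + 8
s₁ = -3 − 0.04·(-22) = -2.12
s₂ = -2.12 − 0.04·(-13.2) = -1.592
s₃ = -1.592 − 0.04·(-7.92) = -1.2752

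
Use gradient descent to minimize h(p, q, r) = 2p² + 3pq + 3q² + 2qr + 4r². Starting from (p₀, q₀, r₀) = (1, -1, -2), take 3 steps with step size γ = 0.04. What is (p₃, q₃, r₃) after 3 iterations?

(0.817152, -0.467712, -0.507904)

∇h = (4p + 3q, 3p + 6q + 2r, 2q + 8r)
Step 1: at (1, -1, -2), ∇h = (1, -7, -18) → (1, -1, -2) − 0.04·(1, -7, -18) = (0.96, -0.72, -1.28)
Step 2: at (0.96, -0.72, -1.28), ∇h = (1.68, -4, -11.68) → (0.96, -0.72, -1.28) − 0.04·(1.68, -4, -11.68) = (0.8928, -0.56, -0.8128)
Step 3: at (0.8928, -0.56, -0.8128), ∇h = (1.8912, -2.3072, -7.6224) → (0.8928, -0.56, -0.8128) − 0.04·(1.8912, -2.3072, -7.6224) = (0.817152, -0.467712, -0.507904)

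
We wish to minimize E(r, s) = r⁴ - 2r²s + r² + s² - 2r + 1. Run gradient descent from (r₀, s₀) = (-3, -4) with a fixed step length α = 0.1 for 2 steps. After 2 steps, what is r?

∇E = (4r³ - 4rs + 2r - 2, -2r² + 2s)
(r₁, s₁) = (-3, -4) − 0.1·(-164, -26) = (13.4, -1.4)
(r₂, s₂) = (13.4, -1.4) − 0.1·(9724.256, -361.92) = (-959.0256, 34.792)
r = -959.0256

-959.0256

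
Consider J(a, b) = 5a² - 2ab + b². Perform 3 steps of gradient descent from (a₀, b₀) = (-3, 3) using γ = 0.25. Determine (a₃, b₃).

∇J = (10a - 2b, -2a + 2b)
(a₁, b₁) = (-3, 3) − 0.25·(-36, 12) = (6, 0)
(a₂, b₂) = (6, 0) − 0.25·(60, -12) = (-9, 3)
(a₃, b₃) = (-9, 3) − 0.25·(-96, 24) = (15, -3)

(15, -3)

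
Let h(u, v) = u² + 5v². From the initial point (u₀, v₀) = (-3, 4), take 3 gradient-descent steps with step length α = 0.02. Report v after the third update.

∇h = (2u, 10v)
(u₁, v₁) = (-3, 4) − 0.02·(-6, 40) = (-2.88, 3.2)
(u₂, v₂) = (-2.88, 3.2) − 0.02·(-5.76, 32) = (-2.7648, 2.56)
(u₃, v₃) = (-2.7648, 2.56) − 0.02·(-5.5296, 25.6) = (-2.654208, 2.048)
v = 2.048

2.048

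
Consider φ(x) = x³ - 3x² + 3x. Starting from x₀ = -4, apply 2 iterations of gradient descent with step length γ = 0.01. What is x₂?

-5.741875

φ′(x) = 3x² - 6x + 3
x₁ = -4 − 0.01·75 = -4.75
x₂ = -4.75 − 0.01·99.1875 = -5.741875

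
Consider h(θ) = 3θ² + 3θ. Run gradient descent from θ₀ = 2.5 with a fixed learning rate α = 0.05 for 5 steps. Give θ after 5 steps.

0.00421

h′(θ) = 6θ + 3
θ₁ = 2.5 − 0.05·18 = 1.6
θ₂ = 1.6 − 0.05·12.6 = 0.97
θ₃ = 0.97 − 0.05·8.82 = 0.529
θ₄ = 0.529 − 0.05·6.174 = 0.2203
θ₅ = 0.2203 − 0.05·4.3218 = 0.00421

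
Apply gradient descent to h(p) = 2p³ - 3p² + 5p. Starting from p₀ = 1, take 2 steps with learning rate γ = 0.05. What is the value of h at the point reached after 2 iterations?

2.19723095703125

h′(p) = 6p² - 6p + 5
Step 1: h′(1) = 5; p₁ = 1 − 0.05·5 = 0.75
Step 2: h′(0.75) = 3.875; p₂ = 0.75 − 0.05·3.875 = 0.55625
h(0.55625) = 2.19723095703125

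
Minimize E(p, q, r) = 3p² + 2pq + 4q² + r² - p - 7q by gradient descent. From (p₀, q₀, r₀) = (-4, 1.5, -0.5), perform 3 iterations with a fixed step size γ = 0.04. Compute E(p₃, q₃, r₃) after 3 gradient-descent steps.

6.385745542144

∇E = (6p + 2q - 1, 2p + 8q - 7, 2r)
Step 1: at (-4, 1.5, -0.5), ∇E = (-22, -3, -1) → (-4, 1.5, -0.5) − 0.04·(-22, -3, -1) = (-3.12, 1.62, -0.46)
Step 2: at (-3.12, 1.62, -0.46), ∇E = (-16.48, -0.28, -0.92) → (-3.12, 1.62, -0.46) − 0.04·(-16.48, -0.28, -0.92) = (-2.4608, 1.6312, -0.4232)
Step 3: at (-2.4608, 1.6312, -0.4232), ∇E = (-12.5024, 1.128, -0.8464) → (-2.4608, 1.6312, -0.4232) − 0.04·(-12.5024, 1.128, -0.8464) = (-1.960704, 1.58608, -0.389344)
E(-1.960704, 1.58608, -0.389344) = 6.385745542144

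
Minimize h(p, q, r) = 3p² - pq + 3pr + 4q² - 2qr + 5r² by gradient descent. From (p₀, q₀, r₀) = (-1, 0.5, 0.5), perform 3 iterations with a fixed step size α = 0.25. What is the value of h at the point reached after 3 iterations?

38.086669921875

∇h = (6p - q + 3r, -p + 8q - 2r, 3p - 2q + 10r)
(p₁, q₁, r₁) = (-1, 0.5, 0.5) − 0.25·(-5, 4, 1) = (0.25, -0.5, 0.25)
(p₂, q₂, r₂) = (0.25, -0.5, 0.25) − 0.25·(2.75, -4.75, 4.25) = (-0.4375, 0.6875, -0.8125)
(p₃, q₃, r₃) = (-0.4375, 0.6875, -0.8125) − 0.25·(-5.75, 7.5625, -10.8125) = (1, -1.203125, 1.890625)
h(1, -1.203125, 1.890625) = 38.086669921875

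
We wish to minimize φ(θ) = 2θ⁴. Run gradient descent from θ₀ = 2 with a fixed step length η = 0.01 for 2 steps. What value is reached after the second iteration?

φ′(θ) = 8θ³
Step 1: φ′(2) = 64; θ₁ = 2 − 0.01·64 = 1.36
Step 2: φ′(1.36) = 20.123648; θ₂ = 1.36 − 0.01·20.123648 = 1.15876352

1.15876352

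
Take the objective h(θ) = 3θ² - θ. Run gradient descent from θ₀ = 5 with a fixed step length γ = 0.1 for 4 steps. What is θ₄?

h′(θ) = 6θ - 1
Step 1: h′(5) = 29; θ₁ = 5 − 0.1·29 = 2.1
Step 2: h′(2.1) = 11.6; θ₂ = 2.1 − 0.1·11.6 = 0.94
Step 3: h′(0.94) = 4.64; θ₃ = 0.94 − 0.1·4.64 = 0.476
Step 4: h′(0.476) = 1.856; θ₄ = 0.476 − 0.1·1.856 = 0.2904

0.2904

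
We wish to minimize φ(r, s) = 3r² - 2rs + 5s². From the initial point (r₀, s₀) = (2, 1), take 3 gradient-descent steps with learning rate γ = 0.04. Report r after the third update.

1.017088

∇φ = (6r - 2s, -2r + 10s)
Step 1: at (2, 1), ∇φ = (10, 6) → (2, 1) − 0.04·(10, 6) = (1.6, 0.76)
Step 2: at (1.6, 0.76), ∇φ = (8.08, 4.4) → (1.6, 0.76) − 0.04·(8.08, 4.4) = (1.2768, 0.584)
Step 3: at (1.2768, 0.584), ∇φ = (6.4928, 3.2864) → (1.2768, 0.584) − 0.04·(6.4928, 3.2864) = (1.017088, 0.452544)
r = 1.017088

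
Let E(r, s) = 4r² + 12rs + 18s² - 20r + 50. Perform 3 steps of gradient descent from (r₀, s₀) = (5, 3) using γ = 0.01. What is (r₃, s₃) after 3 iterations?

∇E = (8r + 12s - 20, 12r + 36s)
(r₁, s₁) = (5, 3) − 0.01·(56, 168) = (4.44, 1.32)
(r₂, s₂) = (4.44, 1.32) − 0.01·(31.36, 100.8) = (4.1264, 0.312)
(r₃, s₃) = (4.1264, 0.312) − 0.01·(16.7552, 60.7488) = (3.958848, -0.295488)

(3.958848, -0.295488)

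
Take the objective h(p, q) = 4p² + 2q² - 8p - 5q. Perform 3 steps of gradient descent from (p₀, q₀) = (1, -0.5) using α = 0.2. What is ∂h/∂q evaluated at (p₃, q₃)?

-0.056

∇h = (8p - 8, 4q - 5)
Step 1: at (1, -0.5), ∇h = (0, -7) → (1, -0.5) − 0.2·(0, -7) = (1, 0.9)
Step 2: at (1, 0.9), ∇h = (0, -1.4) → (1, 0.9) − 0.2·(0, -1.4) = (1, 1.18)
Step 3: at (1, 1.18), ∇h = (0, -0.28) → (1, 1.18) − 0.2·(0, -0.28) = (1, 1.236)
∂h/∂q at (1, 1.236) = -0.056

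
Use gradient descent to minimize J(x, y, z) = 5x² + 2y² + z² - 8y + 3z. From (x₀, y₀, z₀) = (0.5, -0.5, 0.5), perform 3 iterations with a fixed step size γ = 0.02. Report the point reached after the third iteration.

(0.256, 0.05328, 0.269472)

∇J = (10x, 4y - 8, 2z + 3)
Step 1: at (0.5, -0.5, 0.5), ∇J = (5, -10, 4) → (0.5, -0.5, 0.5) − 0.02·(5, -10, 4) = (0.4, -0.3, 0.42)
Step 2: at (0.4, -0.3, 0.42), ∇J = (4, -9.2, 3.84) → (0.4, -0.3, 0.42) − 0.02·(4, -9.2, 3.84) = (0.32, -0.116, 0.3432)
Step 3: at (0.32, -0.116, 0.3432), ∇J = (3.2, -8.464, 3.6864) → (0.32, -0.116, 0.3432) − 0.02·(3.2, -8.464, 3.6864) = (0.256, 0.05328, 0.269472)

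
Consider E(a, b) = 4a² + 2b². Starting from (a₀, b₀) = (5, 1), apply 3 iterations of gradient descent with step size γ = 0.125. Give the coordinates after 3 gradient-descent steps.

∇E = (8a, 4b)
Step 1: at (5, 1), ∇E = (40, 4) → (5, 1) − 0.125·(40, 4) = (0, 0.5)
Step 2: at (0, 0.5), ∇E = (0, 2) → (0, 0.5) − 0.125·(0, 2) = (0, 0.25)
Step 3: at (0, 0.25), ∇E = (0, 1) → (0, 0.25) − 0.125·(0, 1) = (0, 0.125)

(0, 0.125)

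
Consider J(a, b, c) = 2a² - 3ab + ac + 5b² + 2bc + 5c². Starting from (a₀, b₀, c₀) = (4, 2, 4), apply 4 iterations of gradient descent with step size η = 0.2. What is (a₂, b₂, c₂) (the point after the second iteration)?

(0.64, 4.16, 5.84)

∇J = (4a - 3b + c, -3a + 10b + 2c, a + 2b + 10c)
Step 1: at (4, 2, 4), ∇J = (14, 16, 48) → (4, 2, 4) − 0.2·(14, 16, 48) = (1.2, -1.2, -5.6)
Step 2: at (1.2, -1.2, -5.6), ∇J = (2.8, -26.8, -57.2) → (1.2, -1.2, -5.6) − 0.2·(2.8, -26.8, -57.2) = (0.64, 4.16, 5.84)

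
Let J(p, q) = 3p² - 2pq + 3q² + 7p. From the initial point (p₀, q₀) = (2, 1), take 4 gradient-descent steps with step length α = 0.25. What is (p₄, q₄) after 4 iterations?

∇J = (6p - 2q + 7, -2p + 6q)
(p₁, q₁) = (2, 1) − 0.25·(17, 2) = (-2.25, 0.5)
(p₂, q₂) = (-2.25, 0.5) − 0.25·(-7.5, 7.5) = (-0.375, -1.375)
(p₃, q₃) = (-0.375, -1.375) − 0.25·(7.5, -7.5) = (-2.25, 0.5)
(p₄, q₄) = (-2.25, 0.5) − 0.25·(-7.5, 7.5) = (-0.375, -1.375)

(-0.375, -1.375)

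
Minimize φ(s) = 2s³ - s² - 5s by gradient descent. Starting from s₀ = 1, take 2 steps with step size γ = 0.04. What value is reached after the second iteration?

1.063616

φ′(s) = 6s² - 2s - 5
s₁ = 1 − 0.04·(-1) = 1.04
s₂ = 1.04 − 0.04·(-0.5904) = 1.063616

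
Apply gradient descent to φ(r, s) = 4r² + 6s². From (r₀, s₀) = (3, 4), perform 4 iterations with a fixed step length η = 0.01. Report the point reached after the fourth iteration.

∇φ = (8r, 12s)
(r₁, s₁) = (3, 4) − 0.01·(24, 48) = (2.76, 3.52)
(r₂, s₂) = (2.76, 3.52) − 0.01·(22.08, 42.24) = (2.5392, 3.0976)
(r₃, s₃) = (2.5392, 3.0976) − 0.01·(20.3136, 37.1712) = (2.336064, 2.725888)
(r₄, s₄) = (2.336064, 2.725888) − 0.01·(18.688512, 32.710656) = (2.14917888, 2.39878144)

(2.14917888, 2.39878144)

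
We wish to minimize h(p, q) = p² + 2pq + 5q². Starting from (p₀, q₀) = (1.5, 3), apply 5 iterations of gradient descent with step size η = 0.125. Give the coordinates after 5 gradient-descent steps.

(0.2578125, -0.0703125)

∇h = (2p + 2q, 2p + 10q)
Step 1: at (1.5, 3), ∇h = (9, 33) → (1.5, 3) − 0.125·(9, 33) = (0.375, -1.125)
Step 2: at (0.375, -1.125), ∇h = (-1.5, -10.5) → (0.375, -1.125) − 0.125·(-1.5, -10.5) = (0.5625, 0.1875)
Step 3: at (0.5625, 0.1875), ∇h = (1.5, 3) → (0.5625, 0.1875) − 0.125·(1.5, 3) = (0.375, -0.1875)
Step 4: at (0.375, -0.1875), ∇h = (0.375, -1.125) → (0.375, -0.1875) − 0.125·(0.375, -1.125) = (0.328125, -0.046875)
Step 5: at (0.328125, -0.046875), ∇h = (0.5625, 0.1875) → (0.328125, -0.046875) − 0.125·(0.5625, 0.1875) = (0.2578125, -0.0703125)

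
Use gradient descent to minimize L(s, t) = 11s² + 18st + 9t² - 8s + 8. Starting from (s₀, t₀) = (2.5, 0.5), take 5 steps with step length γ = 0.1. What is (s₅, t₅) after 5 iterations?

∇L = (22s + 18t - 8, 18s + 18t)
(s₁, t₁) = (2.5, 0.5) − 0.1·(56, 54) = (-3.1, -4.9)
(s₂, t₂) = (-3.1, -4.9) − 0.1·(-164.4, -144) = (13.34, 9.5)
(s₃, t₃) = (13.34, 9.5) − 0.1·(456.48, 411.12) = (-32.308, -31.612)
(s₄, t₄) = (-32.308, -31.612) − 0.1·(-1287.792, -1150.56) = (96.4712, 83.444)
(s₅, t₅) = (96.4712, 83.444) − 0.1·(3616.3584, 3238.4736) = (-265.16464, -240.40336)

(-265.16464, -240.40336)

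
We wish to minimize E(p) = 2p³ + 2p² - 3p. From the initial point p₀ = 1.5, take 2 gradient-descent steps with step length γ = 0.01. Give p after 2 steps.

E′(p) = 6p² + 4p - 3
Step 1: E′(1.5) = 16.5; p₁ = 1.5 − 0.01·16.5 = 1.335
Step 2: E′(1.335) = 13.03335; p₂ = 1.335 − 0.01·13.03335 = 1.2046665

1.2046665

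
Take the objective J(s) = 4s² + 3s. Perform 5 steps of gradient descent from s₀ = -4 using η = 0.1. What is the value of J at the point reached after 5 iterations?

-0.5624946176

J′(s) = 8s + 3
Step 1: J′(-4) = -29; s₁ = -4 − 0.1·(-29) = -1.1
Step 2: J′(-1.1) = -5.8; s₂ = -1.1 − 0.1·(-5.8) = -0.52
Step 3: J′(-0.52) = -1.16; s₃ = -0.52 − 0.1·(-1.16) = -0.404
Step 4: J′(-0.404) = -0.232; s₄ = -0.404 − 0.1·(-0.232) = -0.3808
Step 5: J′(-0.3808) = -0.0464; s₅ = -0.3808 − 0.1·(-0.0464) = -0.37616
J(-0.37616) = -0.5624946176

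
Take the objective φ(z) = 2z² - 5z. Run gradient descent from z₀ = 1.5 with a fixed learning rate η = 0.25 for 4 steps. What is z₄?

1.25

φ′(z) = 4z - 5
Step 1: φ′(1.5) = 1; z₁ = 1.5 − 0.25·1 = 1.25
Step 2: φ′(1.25) = 0; z₂ = 1.25 − 0.25·0 = 1.25
Step 3: φ′(1.25) = 0; z₃ = 1.25 − 0.25·0 = 1.25
Step 4: φ′(1.25) = 0; z₄ = 1.25 − 0.25·0 = 1.25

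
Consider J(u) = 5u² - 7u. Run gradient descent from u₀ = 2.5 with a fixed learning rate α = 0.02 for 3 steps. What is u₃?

1.6216

J′(u) = 10u - 7
Step 1: J′(2.5) = 18; u₁ = 2.5 − 0.02·18 = 2.14
Step 2: J′(2.14) = 14.4; u₂ = 2.14 − 0.02·14.4 = 1.852
Step 3: J′(1.852) = 11.52; u₃ = 1.852 − 0.02·11.52 = 1.6216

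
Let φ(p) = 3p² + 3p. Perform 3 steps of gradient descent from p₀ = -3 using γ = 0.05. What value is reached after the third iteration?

-1.3575

φ′(p) = 6p + 3
Step 1: φ′(-3) = -15; p₁ = -3 − 0.05·(-15) = -2.25
Step 2: φ′(-2.25) = -10.5; p₂ = -2.25 − 0.05·(-10.5) = -1.725
Step 3: φ′(-1.725) = -7.35; p₃ = -1.725 − 0.05·(-7.35) = -1.3575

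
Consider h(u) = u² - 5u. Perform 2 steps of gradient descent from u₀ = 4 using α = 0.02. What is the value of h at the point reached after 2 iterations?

h′(u) = 2u - 5
u₁ = 4 − 0.02·3 = 3.94
u₂ = 3.94 − 0.02·2.88 = 3.8824
h(3.8824) = -4.33897024

-4.33897024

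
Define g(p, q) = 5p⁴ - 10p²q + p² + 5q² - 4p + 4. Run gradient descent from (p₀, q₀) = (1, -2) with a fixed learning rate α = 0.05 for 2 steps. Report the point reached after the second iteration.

(6.299, 1.555)

∇g = (20p³ - 20pq + 2p - 4, -10p² + 10q)
Step 1: at (1, -2), ∇g = (58, -30) → (1, -2) − 0.05·(58, -30) = (-1.9, -0.5)
Step 2: at (-1.9, -0.5), ∇g = (-163.98, -41.1) → (-1.9, -0.5) − 0.05·(-163.98, -41.1) = (6.299, 1.555)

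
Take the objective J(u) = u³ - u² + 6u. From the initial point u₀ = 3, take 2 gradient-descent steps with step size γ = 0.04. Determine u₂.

J′(u) = 3u² - 2u + 6
u₁ = 3 − 0.04·27 = 1.92
u₂ = 1.92 − 0.04·13.2192 = 1.391232

1.391232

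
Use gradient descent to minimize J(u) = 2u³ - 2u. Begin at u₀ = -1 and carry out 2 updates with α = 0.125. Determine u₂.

-2.9375

J′(u) = 6u² - 2
Step 1: J′(-1) = 4; u₁ = -1 − 0.125·4 = -1.5
Step 2: J′(-1.5) = 11.5; u₂ = -1.5 − 0.125·11.5 = -2.9375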